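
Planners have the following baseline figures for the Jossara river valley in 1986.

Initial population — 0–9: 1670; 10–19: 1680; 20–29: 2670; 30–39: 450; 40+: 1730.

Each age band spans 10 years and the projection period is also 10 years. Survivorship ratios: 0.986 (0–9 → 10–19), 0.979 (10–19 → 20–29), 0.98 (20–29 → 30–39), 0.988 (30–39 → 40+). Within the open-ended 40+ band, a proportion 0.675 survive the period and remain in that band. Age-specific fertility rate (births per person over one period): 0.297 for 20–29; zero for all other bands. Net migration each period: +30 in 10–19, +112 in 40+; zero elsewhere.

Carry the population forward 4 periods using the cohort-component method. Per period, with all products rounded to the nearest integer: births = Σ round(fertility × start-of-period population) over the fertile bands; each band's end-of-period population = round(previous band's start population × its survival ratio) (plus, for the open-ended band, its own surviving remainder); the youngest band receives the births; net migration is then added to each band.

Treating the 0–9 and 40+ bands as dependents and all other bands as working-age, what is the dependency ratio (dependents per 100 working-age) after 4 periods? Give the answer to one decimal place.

(Groups numbered youngest = 1 to oldest = 5.)
Period 1:
Births: 2670 * 0.297 = 793
Group 2: 1670 * 0.986 = 1647
Group 3: 1680 * 0.979 = 1645
Group 4: 2670 * 0.98 = 2617
Group 5: 450 * 0.988 + 1730 * 0.675 = 445 + 1168 = 1613
Net migration: Group 2 + 30 → 1677; Group 5 + 112 → 1725
Giving 793 / 1677 / 1645 / 2617 / 1725.
Period 2:
Births: 1645 * 0.297 = 489
Group 2: 793 * 0.986 = 782
Group 3: 1677 * 0.979 = 1642
Group 4: 1645 * 0.98 = 1612
Group 5: 2617 * 0.988 + 1725 * 0.675 = 2586 + 1164 = 3750
Net migration: Group 2 + 30 → 812; Group 5 + 112 → 3862
Giving 489 / 812 / 1642 / 1612 / 3862.
Period 3:
Births: 1642 * 0.297 = 488
Group 2: 489 * 0.986 = 482
Group 3: 812 * 0.979 = 795
Group 4: 1642 * 0.98 = 1609
Group 5: 1612 * 0.988 + 3862 * 0.675 = 1593 + 2607 = 4200
Net migration: Group 2 + 30 → 512; Group 5 + 112 → 4312
Giving 488 / 512 / 795 / 1609 / 4312.
Period 4:
Births: 795 * 0.297 = 236
Group 2: 488 * 0.986 = 481
Group 3: 512 * 0.979 = 501
Group 4: 795 * 0.98 = 779
Group 5: 1609 * 0.988 + 4312 * 0.675 = 1590 + 2911 = 4501
Net migration: Group 2 + 30 → 511; Group 5 + 112 → 4613
Giving 236 / 511 / 501 / 779 / 4613.
Dependents (band 0–9 + band 40+) = 236 + 4613 = 4849; working-age = 1791; ratio = 4849/1791 × 100 = 270.7

270.7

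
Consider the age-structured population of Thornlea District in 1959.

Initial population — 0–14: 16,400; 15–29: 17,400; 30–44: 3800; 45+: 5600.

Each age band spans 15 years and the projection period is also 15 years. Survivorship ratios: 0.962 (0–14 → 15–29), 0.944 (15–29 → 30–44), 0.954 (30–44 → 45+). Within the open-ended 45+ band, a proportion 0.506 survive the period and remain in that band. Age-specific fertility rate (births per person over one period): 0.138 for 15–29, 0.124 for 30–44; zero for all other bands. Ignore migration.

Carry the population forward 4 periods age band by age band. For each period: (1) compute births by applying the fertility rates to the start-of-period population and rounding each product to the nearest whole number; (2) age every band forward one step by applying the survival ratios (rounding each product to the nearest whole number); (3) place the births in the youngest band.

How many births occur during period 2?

Call the groups 1 to 4, youngest first.
After projecting period 1:
Births: 17400 * 0.138 = 2401 ; 3800 * 0.124 = 471 → 2872
Group 2: 16400 * 0.962 = 15777
Group 3: 17400 * 0.944 = 16426
Group 4: 3800 * 0.954 + 5600 * 0.506 = 3625 + 2834 = 6459
Giving 2872 / 15777 / 16426 / 6459.
After projecting period 2:
Births: 15777 * 0.138 = 2177 ; 16426 * 0.124 = 2037 → 4214
Group 2: 2872 * 0.962 = 2763
Group 3: 15777 * 0.944 = 14893
Group 4: 16426 * 0.954 + 6459 * 0.506 = 15670 + 3268 = 18938
Giving 4214 / 2763 / 14893 / 18938.

4214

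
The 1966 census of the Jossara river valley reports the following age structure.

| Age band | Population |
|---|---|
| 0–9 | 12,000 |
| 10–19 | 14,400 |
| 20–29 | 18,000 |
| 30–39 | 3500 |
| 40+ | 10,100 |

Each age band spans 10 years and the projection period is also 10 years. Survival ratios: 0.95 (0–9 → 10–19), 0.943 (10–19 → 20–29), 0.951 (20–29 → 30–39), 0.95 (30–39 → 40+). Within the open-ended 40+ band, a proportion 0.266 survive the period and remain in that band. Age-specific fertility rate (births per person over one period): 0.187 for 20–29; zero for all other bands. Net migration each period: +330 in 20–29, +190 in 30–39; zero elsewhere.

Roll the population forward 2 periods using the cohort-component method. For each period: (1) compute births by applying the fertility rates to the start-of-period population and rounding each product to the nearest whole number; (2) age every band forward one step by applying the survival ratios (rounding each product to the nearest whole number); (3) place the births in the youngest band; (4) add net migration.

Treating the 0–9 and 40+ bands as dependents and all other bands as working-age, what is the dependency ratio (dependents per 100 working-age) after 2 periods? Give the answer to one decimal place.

74.5

Let group 1 be 0–9 through group 5 = 40+.
— Period 1 —
Births: 18000 × 0.187 = 3366
Group 2: 12000 × 0.95 = 11400
Group 3: 14400 × 0.943 = 13579
Group 4: 18000 × 0.951 = 17118
Group 5: 3500 × 0.95 + 10100 × 0.266 = 3325 + 2687 = 6012
Net migration: Group 3 + 330 → 13909; Group 4 + 190 → 17308
Population now: 0–9=3366, 10–19=11400, 20–29=13909, 30–39=17308, 40+=6012
— Period 2 —
Births: 13909 × 0.187 = 2601
Group 2: 3366 × 0.95 = 3198
Group 3: 11400 × 0.943 = 10750
Group 4: 13909 × 0.951 = 13227
Group 5: 17308 × 0.95 + 6012 × 0.266 = 16443 + 1599 = 18042
Net migration: Group 3 + 330 → 11080; Group 4 + 190 → 13417
Population now: 0–9=2601, 10–19=3198, 20–29=11080, 30–39=13417, 40+=18042
Dependents (band 0–9 + band 40+) = 2601 + 18042 = 20643; working-age = 27695; ratio = 20643/27695 × 100 = 74.5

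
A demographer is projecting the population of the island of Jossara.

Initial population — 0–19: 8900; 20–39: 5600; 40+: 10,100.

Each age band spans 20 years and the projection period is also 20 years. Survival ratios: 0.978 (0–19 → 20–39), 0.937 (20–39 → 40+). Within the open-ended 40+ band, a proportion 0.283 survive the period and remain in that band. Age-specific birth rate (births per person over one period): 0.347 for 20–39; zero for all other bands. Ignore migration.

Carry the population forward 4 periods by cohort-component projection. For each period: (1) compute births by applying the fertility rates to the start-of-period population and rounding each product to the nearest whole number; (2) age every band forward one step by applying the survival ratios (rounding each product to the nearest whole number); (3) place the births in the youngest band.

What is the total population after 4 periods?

— Period 1 —
Births: 5600 × 0.347 = 1943
20–39: 8900 × 0.978 = 8704
40+: 5600 × 0.937 + 10100 × 0.283 = 5247 + 2858 = 8105
→ [1943, 8704, 8105]
— Period 2 —
Births: 8704 × 0.347 = 3020
20–39: 1943 × 0.978 = 1900
40+: 8704 × 0.937 + 8105 × 0.283 = 8156 + 2294 = 10450
→ [3020, 1900, 10450]
— Period 3 —
Births: 1900 × 0.347 = 659
20–39: 3020 × 0.978 = 2954
40+: 1900 × 0.937 + 10450 × 0.283 = 1780 + 2957 = 4737
→ [659, 2954, 4737]
— Period 4 —
Births: 2954 × 0.347 = 1025
20–39: 659 × 0.978 = 645
40+: 2954 × 0.937 + 4737 × 0.283 = 2768 + 1341 = 4109
→ [1025, 645, 4109]
Total after period 4: 1025 + 645 + 4109 = 5779

5779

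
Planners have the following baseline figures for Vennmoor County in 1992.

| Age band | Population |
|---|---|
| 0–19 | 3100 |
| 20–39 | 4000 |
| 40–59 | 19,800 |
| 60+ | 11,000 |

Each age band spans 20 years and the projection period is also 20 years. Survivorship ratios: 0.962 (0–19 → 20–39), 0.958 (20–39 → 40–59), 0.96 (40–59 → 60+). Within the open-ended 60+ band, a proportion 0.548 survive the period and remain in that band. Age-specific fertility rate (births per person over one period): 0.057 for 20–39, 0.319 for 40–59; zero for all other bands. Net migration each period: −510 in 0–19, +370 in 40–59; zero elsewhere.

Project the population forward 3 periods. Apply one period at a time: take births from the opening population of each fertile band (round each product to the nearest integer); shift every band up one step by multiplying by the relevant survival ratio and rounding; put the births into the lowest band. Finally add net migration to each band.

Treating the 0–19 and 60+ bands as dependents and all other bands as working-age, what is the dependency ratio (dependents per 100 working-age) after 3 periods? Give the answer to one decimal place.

— Period 1 —
Births: 4000 × 0.057 = 228, 19800 × 0.319 = 6316 → 6544
20–39: 3100 × 0.962 = 2982
40–59: 4000 × 0.958 = 3832
60+: 19800 × 0.96 + 11000 × 0.548 = 19008 + 6028 = 25036
Net migration: 0–19 − 510 → 6034; 40–59 + 370 → 4202
Population now: 0–19=6034, 20–39=2982, 40–59=4202, 60+=25036
— Period 2 —
Births: 2982 × 0.057 = 170, 4202 × 0.319 = 1340 → 1510
20–39: 6034 × 0.962 = 5805
40–59: 2982 × 0.958 = 2857
60+: 4202 × 0.96 + 25036 × 0.548 = 4034 + 13720 = 17754
Net migration: 0–19 − 510 → 1000; 40–59 + 370 → 3227
Population now: 0–19=1000, 20–39=5805, 40–59=3227, 60+=17754
— Period 3 —
Births: 5805 × 0.057 = 331, 3227 × 0.319 = 1029 → 1360
20–39: 1000 × 0.962 = 962
40–59: 5805 × 0.958 = 5561
60+: 3227 × 0.96 + 17754 × 0.548 = 3098 + 9729 = 12827
Net migration: 0–19 − 510 → 850; 40–59 + 370 → 5931
Population now: 0–19=850, 20–39=962, 40–59=5931, 60+=12827
Dependents (band 0–19 + band 60+) = 850 + 12827 = 13677; working-age = 6893; ratio = 13677/6893 × 100 = 198.4

198.4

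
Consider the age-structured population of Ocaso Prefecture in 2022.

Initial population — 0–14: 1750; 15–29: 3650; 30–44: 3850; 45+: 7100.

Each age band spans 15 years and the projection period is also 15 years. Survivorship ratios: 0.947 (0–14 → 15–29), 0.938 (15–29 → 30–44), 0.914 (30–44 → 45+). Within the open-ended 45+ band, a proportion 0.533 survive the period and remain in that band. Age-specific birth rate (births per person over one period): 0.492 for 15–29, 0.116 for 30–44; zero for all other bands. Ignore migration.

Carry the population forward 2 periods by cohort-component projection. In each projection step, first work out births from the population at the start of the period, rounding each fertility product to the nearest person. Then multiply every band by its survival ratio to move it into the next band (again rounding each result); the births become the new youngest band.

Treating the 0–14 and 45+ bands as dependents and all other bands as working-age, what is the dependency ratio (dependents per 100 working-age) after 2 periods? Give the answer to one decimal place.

Period 1:
Births: 3650 * 0.492 = 1796  |  3850 * 0.116 = 447 → total 2243
15–29: 1750 * 0.947 = 1657
30–44: 3650 * 0.938 = 3424
45+: 3850 * 0.914 + 7100 * 0.533 = 3519 + 3784 = 7303
→ [2243, 1657, 3424, 7303]
Period 2:
Births: 1657 * 0.492 = 815  |  3424 * 0.116 = 397 → total 1212
15–29: 2243 * 0.947 = 2124
30–44: 1657 * 0.938 = 1554
45+: 3424 * 0.914 + 7303 * 0.533 = 3130 + 3892 = 7022
→ [1212, 2124, 1554, 7022]
Dependents (band 0–14 + band 45+) = 1212 + 7022 = 8234; working-age = 3678; ratio = 8234/3678 × 100 = 223.9

223.9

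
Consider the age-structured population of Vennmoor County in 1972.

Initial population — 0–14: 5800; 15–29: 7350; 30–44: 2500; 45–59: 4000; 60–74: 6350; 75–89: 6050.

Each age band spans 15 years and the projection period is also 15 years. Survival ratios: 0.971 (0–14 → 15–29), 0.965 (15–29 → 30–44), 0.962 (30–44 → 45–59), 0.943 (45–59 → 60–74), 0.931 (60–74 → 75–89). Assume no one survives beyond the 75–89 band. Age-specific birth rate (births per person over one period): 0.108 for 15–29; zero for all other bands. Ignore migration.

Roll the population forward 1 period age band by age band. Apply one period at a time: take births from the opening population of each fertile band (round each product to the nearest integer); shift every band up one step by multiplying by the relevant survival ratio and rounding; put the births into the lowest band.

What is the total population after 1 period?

Numbering the groups 1..6 from youngest to oldest:
After projecting period 1:
Births: 7350 × 0.108 = 794
Group 2: 5800 × 0.971 = 5632
Group 3: 7350 × 0.965 = 7093
Group 4: 2500 × 0.962 = 2405
Group 5: 4000 × 0.943 = 3772
Group 6: 6350 × 0.931 = 5912
Giving 794 / 5632 / 7093 / 2405 / 3772 / 5912.
Total after period 1: 794 + 5632 + 7093 + 2405 + 3772 + 5912 = 25608

25608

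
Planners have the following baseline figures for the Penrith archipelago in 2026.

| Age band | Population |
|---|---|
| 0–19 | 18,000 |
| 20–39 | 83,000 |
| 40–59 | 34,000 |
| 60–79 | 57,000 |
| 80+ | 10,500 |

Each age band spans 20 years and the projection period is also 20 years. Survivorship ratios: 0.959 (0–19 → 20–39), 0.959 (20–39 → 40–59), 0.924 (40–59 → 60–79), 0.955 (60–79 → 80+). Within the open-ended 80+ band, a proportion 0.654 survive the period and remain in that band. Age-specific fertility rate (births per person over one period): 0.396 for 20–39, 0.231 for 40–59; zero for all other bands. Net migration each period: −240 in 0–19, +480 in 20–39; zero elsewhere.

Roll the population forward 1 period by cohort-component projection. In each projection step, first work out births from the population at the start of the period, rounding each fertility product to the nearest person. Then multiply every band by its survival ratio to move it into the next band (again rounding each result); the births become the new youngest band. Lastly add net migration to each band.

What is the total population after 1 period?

230539

[period 1]
Births: 83000 * 0.396 = 32868 ; 34000 * 0.231 = 7854 — total 40722
20–39: 18000 * 0.959 = 17262
40–59: 83000 * 0.959 = 79597
60–79: 34000 * 0.924 = 31416
80+: 57000 * 0.955 + 10500 * 0.654 = 54435 + 6867 = 61302
Net migration: 0–19 − 240 → 40482; 20–39 + 480 → 17742
→ [40482, 17742, 79597, 31416, 61302]
Total after period 1: 40482 + 17742 + 79597 + 31416 + 61302 = 230539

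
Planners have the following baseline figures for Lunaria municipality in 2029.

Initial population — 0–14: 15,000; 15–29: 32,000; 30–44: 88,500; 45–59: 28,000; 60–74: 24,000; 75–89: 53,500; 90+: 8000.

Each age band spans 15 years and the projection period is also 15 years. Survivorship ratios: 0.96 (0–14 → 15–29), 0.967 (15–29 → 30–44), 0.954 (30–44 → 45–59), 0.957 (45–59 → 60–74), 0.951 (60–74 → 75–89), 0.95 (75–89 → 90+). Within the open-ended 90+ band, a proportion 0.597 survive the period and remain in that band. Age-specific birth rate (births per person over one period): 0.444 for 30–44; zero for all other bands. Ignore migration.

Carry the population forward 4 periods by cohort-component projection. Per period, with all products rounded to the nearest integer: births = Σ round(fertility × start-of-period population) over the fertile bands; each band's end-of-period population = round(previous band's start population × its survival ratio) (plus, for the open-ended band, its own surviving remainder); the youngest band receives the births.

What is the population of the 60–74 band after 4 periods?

Call the groups 1 to 7, youngest first.
Period 1.
Births: 88500 × 0.444 = 39294
Group 2: 15000 × 0.96 = 14400
Group 3: 32000 × 0.967 = 30944
Group 4: 88500 × 0.954 = 84429
Group 5: 28000 × 0.957 = 26796
Group 6: 24000 × 0.951 = 22824
Group 7: 53500 × 0.95 + 8000 × 0.597 = 50825 + 4776 = 55601
→ [39294, 14400, 30944, 84429, 26796, 22824, 55601]
Period 2.
Births: 30944 × 0.444 = 13739
Group 2: 39294 × 0.96 = 37722
Group 3: 14400 × 0.967 = 13925
Group 4: 30944 × 0.954 = 29521
Group 5: 84429 × 0.957 = 80799
Group 6: 26796 × 0.951 = 25483
Group 7: 22824 × 0.95 + 55601 × 0.597 = 21683 + 33194 = 54877
→ [13739, 37722, 13925, 29521, 80799, 25483, 54877]
Period 3.
Births: 13925 × 0.444 = 6183
Group 2: 13739 × 0.96 = 13189
Group 3: 37722 × 0.967 = 36477
Group 4: 13925 × 0.954 = 13284
Group 5: 29521 × 0.957 = 28252
Group 6: 80799 × 0.951 = 76840
Group 7: 25483 × 0.95 + 54877 × 0.597 = 24209 + 32762 = 56971
→ [6183, 13189, 36477, 13284, 28252, 76840, 56971]
Period 4.
Births: 36477 × 0.444 = 16196
Group 2: 6183 × 0.96 = 5936
Group 3: 13189 × 0.967 = 12754
Group 4: 36477 × 0.954 = 34799
Group 5: 13284 × 0.957 = 12713
Group 6: 28252 × 0.951 = 26868
Group 7: 76840 × 0.95 + 56971 × 0.597 = 72998 + 34012 = 107010
→ [16196, 5936, 12754, 34799, 12713, 26868, 107010]

12713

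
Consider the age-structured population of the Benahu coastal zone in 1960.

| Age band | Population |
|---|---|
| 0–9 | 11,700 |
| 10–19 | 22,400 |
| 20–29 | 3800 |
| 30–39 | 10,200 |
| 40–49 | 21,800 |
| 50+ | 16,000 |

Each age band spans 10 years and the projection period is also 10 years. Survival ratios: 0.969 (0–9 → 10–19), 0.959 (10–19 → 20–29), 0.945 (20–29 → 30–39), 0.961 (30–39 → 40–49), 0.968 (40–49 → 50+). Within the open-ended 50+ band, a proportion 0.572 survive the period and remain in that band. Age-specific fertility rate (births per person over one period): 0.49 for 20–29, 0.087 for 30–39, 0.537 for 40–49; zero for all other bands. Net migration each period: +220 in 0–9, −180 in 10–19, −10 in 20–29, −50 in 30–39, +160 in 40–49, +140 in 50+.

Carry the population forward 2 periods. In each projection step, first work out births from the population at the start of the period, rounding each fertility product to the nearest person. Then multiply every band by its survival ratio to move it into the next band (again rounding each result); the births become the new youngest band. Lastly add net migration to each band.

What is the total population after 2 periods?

Call the bands 1 to 6, youngest first.
— Period 1 —
Births: 3800 * 0.49 = 1862  |  10200 * 0.087 = 887  |  21800 * 0.537 = 11707 → 14456
Band 2: 11700 * 0.969 = 11337
Band 3: 22400 * 0.959 = 21482
Band 4: 3800 * 0.945 = 3591
Band 5: 10200 * 0.961 = 9802
Band 6: 21800 * 0.968 + 16000 * 0.572 = 21102 + 9152 = 30254
Net migration: Band 1 + 220 → 14676; Band 2 − 180 → 11157; Band 3 − 10 → 21472; Band 4 − 50 → 3541; Band 5 + 160 → 9962; Band 6 + 140 → 30394
Population now: 0–9=14676, 10–19=11157, 20–29=21472, 30–39=3541, 40–49=9962, 50+=30394
— Period 2 —
Births: 21472 * 0.49 = 10521  |  3541 * 0.087 = 308  |  9962 * 0.537 = 5350 → 16179
Band 2: 14676 * 0.969 = 14221
Band 3: 11157 * 0.959 = 10700
Band 4: 21472 * 0.945 = 20291
Band 5: 3541 * 0.961 = 3403
Band 6: 9962 * 0.968 + 30394 * 0.572 = 9643 + 17385 = 27028
Net migration: Band 1 + 220 → 16399; Band 2 − 180 → 14041; Band 3 − 10 → 10690; Band 4 − 50 → 20241; Band 5 + 160 → 3563; Band 6 + 140 → 27168
Population now: 0–9=16399, 10–19=14041, 20–29=10690, 30–39=20241, 40–49=3563, 50+=27168
Total after period 2: 16399 + 14041 + 10690 + 20241 + 3563 + 27168 = 92102

92102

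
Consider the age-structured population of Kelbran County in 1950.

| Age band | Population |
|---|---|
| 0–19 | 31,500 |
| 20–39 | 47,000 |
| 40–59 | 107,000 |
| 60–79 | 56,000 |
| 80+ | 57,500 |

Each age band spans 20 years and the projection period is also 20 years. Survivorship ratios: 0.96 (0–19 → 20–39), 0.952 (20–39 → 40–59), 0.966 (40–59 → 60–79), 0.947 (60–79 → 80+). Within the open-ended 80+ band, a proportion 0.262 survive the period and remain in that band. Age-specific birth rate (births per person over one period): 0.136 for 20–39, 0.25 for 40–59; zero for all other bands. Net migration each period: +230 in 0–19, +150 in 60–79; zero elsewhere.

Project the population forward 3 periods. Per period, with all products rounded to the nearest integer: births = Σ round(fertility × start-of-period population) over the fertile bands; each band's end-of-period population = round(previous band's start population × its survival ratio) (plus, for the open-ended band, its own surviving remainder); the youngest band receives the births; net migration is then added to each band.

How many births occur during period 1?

33142

[period 1]
Births: 47000 × 0.136 = 6392, 107000 × 0.25 = 26750 — total 33142
20–39: 31500 × 0.96 = 30240
40–59: 47000 × 0.952 = 44744
60–79: 107000 × 0.966 = 103362
80+: 56000 × 0.947 + 57500 × 0.262 = 53032 + 15065 = 68097
Net migration: 0–19 + 230 → 33372; 60–79 + 150 → 103512
→ [33372, 30240, 44744, 103512, 68097]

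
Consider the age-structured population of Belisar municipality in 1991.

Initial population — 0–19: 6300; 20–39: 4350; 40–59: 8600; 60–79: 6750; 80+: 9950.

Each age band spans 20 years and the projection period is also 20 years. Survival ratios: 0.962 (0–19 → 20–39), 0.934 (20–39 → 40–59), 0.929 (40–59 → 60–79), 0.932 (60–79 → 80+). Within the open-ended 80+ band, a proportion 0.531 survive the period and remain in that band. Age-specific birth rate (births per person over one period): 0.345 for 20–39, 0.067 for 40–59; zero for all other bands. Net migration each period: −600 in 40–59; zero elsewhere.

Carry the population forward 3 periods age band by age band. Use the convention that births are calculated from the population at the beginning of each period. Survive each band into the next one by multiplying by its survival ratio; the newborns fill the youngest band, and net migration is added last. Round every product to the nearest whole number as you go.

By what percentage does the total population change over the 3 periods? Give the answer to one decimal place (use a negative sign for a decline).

Numbering the bands 1..5 from youngest to oldest:
Period 1.
Births: 4350 * 0.345 = 1501  |  8600 * 0.067 = 576 → total 2077
Band 2: 6300 * 0.962 = 6061
Band 3: 4350 * 0.934 = 4063
Band 4: 8600 * 0.929 = 7989
Band 5: 6750 * 0.932 + 9950 * 0.531 = 6291 + 5283 = 11574
Net migration: Band 3 − 600 → 3463
→ [2077, 6061, 3463, 7989, 11574]
Period 2.
Births: 6061 * 0.345 = 2091  |  3463 * 0.067 = 232 → total 2323
Band 2: 2077 * 0.962 = 1998
Band 3: 6061 * 0.934 = 5661
Band 4: 3463 * 0.929 = 3217
Band 5: 7989 * 0.932 + 11574 * 0.531 = 7446 + 6146 = 13592
Net migration: Band 3 − 600 → 5061
→ [2323, 1998, 5061, 3217, 13592]
Period 3.
Births: 1998 * 0.345 = 689  |  5061 * 0.067 = 339 → total 1028
Band 2: 2323 * 0.962 = 2235
Band 3: 1998 * 0.934 = 1866
Band 4: 5061 * 0.929 = 4702
Band 5: 3217 * 0.932 + 13592 * 0.531 = 2998 + 7217 = 10215
Net migration: Band 3 − 600 → 1266
→ [1028, 2235, 1266, 4702, 10215]
Total: 35950 → 19446; change = -16504; percentage change = -45.9%

-45.9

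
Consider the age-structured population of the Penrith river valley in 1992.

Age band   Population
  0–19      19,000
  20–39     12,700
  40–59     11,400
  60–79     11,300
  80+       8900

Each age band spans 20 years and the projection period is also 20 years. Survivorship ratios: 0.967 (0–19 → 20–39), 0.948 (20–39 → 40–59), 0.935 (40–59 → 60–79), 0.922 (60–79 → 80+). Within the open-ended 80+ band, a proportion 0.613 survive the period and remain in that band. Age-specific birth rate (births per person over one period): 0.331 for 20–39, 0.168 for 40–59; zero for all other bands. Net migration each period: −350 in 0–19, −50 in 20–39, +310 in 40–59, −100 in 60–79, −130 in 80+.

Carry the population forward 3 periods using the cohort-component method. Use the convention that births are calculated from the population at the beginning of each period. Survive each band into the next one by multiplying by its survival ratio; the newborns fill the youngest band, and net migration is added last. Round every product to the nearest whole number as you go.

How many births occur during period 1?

6119

Let group 1 be 0–19 through group 5 = 80+.
After projecting period 1:
Births: 12700 × 0.331 = 4204  |  11400 × 0.168 = 1915 → total 6119
Group 2: 19000 × 0.967 = 18373
Group 3: 12700 × 0.948 = 12040
Group 4: 11400 × 0.935 = 10659
Group 5: 11300 × 0.922 + 8900 × 0.613 = 10419 + 5456 = 15875
Net migration: Group 1 − 350 → 5769; Group 2 − 50 → 18323; Group 3 + 310 → 12350; Group 4 − 100 → 10559; Group 5 − 130 → 15745
End of period: [5769, 18323, 12350, 10559, 15745]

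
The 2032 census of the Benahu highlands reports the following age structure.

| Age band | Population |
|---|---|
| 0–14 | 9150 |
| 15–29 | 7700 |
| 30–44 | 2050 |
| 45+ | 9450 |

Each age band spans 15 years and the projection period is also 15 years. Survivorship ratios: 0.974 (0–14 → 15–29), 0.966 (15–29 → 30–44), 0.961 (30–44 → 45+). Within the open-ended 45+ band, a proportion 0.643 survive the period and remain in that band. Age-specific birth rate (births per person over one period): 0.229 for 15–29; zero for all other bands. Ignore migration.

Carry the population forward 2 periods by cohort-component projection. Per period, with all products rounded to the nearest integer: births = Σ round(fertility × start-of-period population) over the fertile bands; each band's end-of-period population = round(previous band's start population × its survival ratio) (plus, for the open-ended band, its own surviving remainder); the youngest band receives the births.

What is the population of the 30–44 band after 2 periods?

Period 1.
Births: 7700 × 0.229 = 1763
15–29: 9150 × 0.974 = 8912
30–44: 7700 × 0.966 = 7438
45+: 2050 × 0.961 + 9450 × 0.643 = 1970 + 6076 = 8046
End of period: [1763, 8912, 7438, 8046]
Period 2.
Births: 8912 × 0.229 = 2041
15–29: 1763 × 0.974 = 1717
30–44: 8912 × 0.966 = 8609
45+: 7438 × 0.961 + 8046 × 0.643 = 7148 + 5174 = 12322
End of period: [2041, 1717, 8609, 12322]

8609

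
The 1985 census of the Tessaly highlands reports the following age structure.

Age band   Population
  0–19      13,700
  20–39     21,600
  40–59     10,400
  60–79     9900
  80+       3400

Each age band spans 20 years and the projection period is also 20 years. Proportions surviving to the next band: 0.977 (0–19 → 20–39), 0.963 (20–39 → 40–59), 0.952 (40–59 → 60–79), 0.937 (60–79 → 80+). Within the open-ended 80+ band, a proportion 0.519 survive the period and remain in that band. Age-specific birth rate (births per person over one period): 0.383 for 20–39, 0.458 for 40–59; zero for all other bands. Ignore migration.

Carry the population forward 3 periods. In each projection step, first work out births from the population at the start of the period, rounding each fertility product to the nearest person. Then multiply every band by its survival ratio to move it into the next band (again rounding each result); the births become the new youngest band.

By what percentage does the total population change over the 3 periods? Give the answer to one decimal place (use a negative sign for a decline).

Period 1.
Births: 21600 * 0.383 = 8273 ; 10400 * 0.458 = 4763 ⇒ total 13036
20–39: 13700 * 0.977 = 13385
40–59: 21600 * 0.963 = 20801
60–79: 10400 * 0.952 = 9901
80+: 9900 * 0.937 + 3400 * 0.519 = 9276 + 1765 = 11041
Giving 13036 / 13385 / 20801 / 9901 / 11041.
Period 2.
Births: 13385 * 0.383 = 5126 ; 20801 * 0.458 = 9527 ⇒ total 14653
20–39: 13036 * 0.977 = 12736
40–59: 13385 * 0.963 = 12890
60–79: 20801 * 0.952 = 19803
80+: 9901 * 0.937 + 11041 * 0.519 = 9277 + 5730 = 15007
Giving 14653 / 12736 / 12890 / 19803 / 15007.
Period 3.
Births: 12736 * 0.383 = 4878 ; 12890 * 0.458 = 5904 ⇒ total 10782
20–39: 14653 * 0.977 = 14316
40–59: 12736 * 0.963 = 12265
60–79: 12890 * 0.952 = 12271
80+: 19803 * 0.937 + 15007 * 0.519 = 18555 + 7789 = 26344
Giving 10782 / 14316 / 12265 / 12271 / 26344.
Total: 59000 → 75978; change = 16978; percentage change = 28.8%

28.8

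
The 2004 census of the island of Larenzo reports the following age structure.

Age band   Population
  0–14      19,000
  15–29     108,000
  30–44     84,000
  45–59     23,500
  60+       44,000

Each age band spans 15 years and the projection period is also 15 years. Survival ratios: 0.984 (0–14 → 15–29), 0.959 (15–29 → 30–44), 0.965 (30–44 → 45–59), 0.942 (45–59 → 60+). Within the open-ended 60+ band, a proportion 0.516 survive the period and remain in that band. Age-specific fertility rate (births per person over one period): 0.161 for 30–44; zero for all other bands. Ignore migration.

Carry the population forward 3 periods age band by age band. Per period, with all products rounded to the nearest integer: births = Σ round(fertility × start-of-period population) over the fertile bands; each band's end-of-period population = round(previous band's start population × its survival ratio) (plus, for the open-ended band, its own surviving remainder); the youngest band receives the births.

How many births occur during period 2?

Period 1.
Births: 84000 × 0.161 = 13524
15–29: 19000 × 0.984 = 18696
30–44: 108000 × 0.959 = 103572
45–59: 84000 × 0.965 = 81060
60+: 23500 × 0.942 + 44000 × 0.516 = 22137 + 22704 = 44841
Population now: 0–14=13524, 15–29=18696, 30–44=103572, 45–59=81060, 60+=44841
Period 2.
Births: 103572 × 0.161 = 16675
15–29: 13524 × 0.984 = 13308
30–44: 18696 × 0.959 = 17929
45–59: 103572 × 0.965 = 99947
60+: 81060 × 0.942 + 44841 × 0.516 = 76359 + 23138 = 99497
Population now: 0–14=16675, 15–29=13308, 30–44=17929, 45–59=99947, 60+=99497

16675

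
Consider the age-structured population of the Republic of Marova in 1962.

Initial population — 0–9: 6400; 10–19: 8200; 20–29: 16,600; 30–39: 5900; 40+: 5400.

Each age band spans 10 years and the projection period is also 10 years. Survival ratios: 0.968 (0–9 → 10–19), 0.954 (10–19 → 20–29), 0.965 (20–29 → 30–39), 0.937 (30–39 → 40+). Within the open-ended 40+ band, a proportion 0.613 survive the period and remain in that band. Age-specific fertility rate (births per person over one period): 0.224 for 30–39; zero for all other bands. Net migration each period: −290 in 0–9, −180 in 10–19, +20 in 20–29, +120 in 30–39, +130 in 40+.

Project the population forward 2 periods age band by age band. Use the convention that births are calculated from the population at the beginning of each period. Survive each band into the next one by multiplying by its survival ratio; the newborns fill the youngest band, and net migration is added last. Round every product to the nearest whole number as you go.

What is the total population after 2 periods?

38339

Period 1:
Births: 5900 × 0.224 = 1322
10–19: 6400 × 0.968 = 6195
20–29: 8200 × 0.954 = 7823
30–39: 16600 × 0.965 = 16019
40+: 5900 × 0.937 + 5400 × 0.613 = 5528 + 3310 = 8838
Net migration: 0–9 − 290 → 1032; 10–19 − 180 → 6015; 20–29 + 20 → 7843; 30–39 + 120 → 16139; 40+ + 130 → 8968
Population now: 0–9=1032, 10–19=6015, 20–29=7843, 30–39=16139, 40+=8968
Period 2:
Births: 16139 × 0.224 = 3615
10–19: 1032 × 0.968 = 999
20–29: 6015 × 0.954 = 5738
30–39: 7843 × 0.965 = 7568
40+: 16139 × 0.937 + 8968 × 0.613 = 15122 + 5497 = 20619
Net migration: 0–9 − 290 → 3325; 10–19 − 180 → 819; 20–29 + 20 → 5758; 30–39 + 120 → 7688; 40+ + 130 → 20749
Population now: 0–9=3325, 10–19=819, 20–29=5758, 30–39=7688, 40+=20749
Total after period 2: 3325 + 819 + 5758 + 7688 + 20749 = 38339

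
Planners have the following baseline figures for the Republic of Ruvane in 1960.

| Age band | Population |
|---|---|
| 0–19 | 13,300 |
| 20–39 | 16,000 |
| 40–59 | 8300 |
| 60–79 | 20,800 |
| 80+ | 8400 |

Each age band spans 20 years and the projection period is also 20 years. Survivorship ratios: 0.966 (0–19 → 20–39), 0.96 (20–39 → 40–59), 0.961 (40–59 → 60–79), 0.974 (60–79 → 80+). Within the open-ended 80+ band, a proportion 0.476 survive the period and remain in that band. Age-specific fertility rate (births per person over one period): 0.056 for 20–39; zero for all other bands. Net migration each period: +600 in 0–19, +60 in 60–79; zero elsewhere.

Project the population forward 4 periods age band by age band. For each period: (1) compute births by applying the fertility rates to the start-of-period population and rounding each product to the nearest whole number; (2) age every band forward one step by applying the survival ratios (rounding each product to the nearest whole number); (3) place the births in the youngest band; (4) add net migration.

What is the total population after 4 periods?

Period 1.
Births: 16000 × 0.056 = 896
20–39: 13300 × 0.966 = 12848
40–59: 16000 × 0.96 = 15360
60–79: 8300 × 0.961 = 7976
80+: 20800 × 0.974 + 8400 × 0.476 = 20259 + 3998 = 24257
Net migration: 0–19 + 600 → 1496; 60–79 + 60 → 8036
→ [1496, 12848, 15360, 8036, 24257]
Period 2.
Births: 12848 × 0.056 = 719
20–39: 1496 × 0.966 = 1445
40–59: 12848 × 0.96 = 12334
60–79: 15360 × 0.961 = 14761
80+: 8036 × 0.974 + 24257 × 0.476 = 7827 + 11546 = 19373
Net migration: 0–19 + 600 → 1319; 60–79 + 60 → 14821
→ [1319, 1445, 12334, 14821, 19373]
Period 3.
Births: 1445 × 0.056 = 81
20–39: 1319 × 0.966 = 1274
40–59: 1445 × 0.96 = 1387
60–79: 12334 × 0.961 = 11853
80+: 14821 × 0.974 + 19373 × 0.476 = 14436 + 9222 = 23658
Net migration: 0–19 + 600 → 681; 60–79 + 60 → 11913
→ [681, 1274, 1387, 11913, 23658]
Period 4.
Births: 1274 × 0.056 = 71
20–39: 681 × 0.966 = 658
40–59: 1274 × 0.96 = 1223
60–79: 1387 × 0.961 = 1333
80+: 11913 × 0.974 + 23658 × 0.476 = 11603 + 11261 = 22864
Net migration: 0–19 + 600 → 671; 60–79 + 60 → 1393
→ [671, 658, 1223, 1393, 22864]
Total after period 4: 671 + 658 + 1223 + 1393 + 22864 = 26809

26809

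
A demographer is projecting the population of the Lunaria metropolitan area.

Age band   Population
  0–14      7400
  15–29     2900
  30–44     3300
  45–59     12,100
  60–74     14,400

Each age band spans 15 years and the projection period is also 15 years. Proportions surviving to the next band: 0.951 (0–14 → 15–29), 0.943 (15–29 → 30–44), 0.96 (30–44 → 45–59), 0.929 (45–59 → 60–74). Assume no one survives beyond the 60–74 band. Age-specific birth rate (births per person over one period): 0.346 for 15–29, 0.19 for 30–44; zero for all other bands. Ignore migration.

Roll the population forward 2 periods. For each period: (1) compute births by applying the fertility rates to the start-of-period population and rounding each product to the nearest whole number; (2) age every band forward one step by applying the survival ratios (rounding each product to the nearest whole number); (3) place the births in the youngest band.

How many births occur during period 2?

2955

(Bands numbered youngest = 1 to oldest = 5.)
After projecting period 1:
Births: 2900 × 0.346 = 1003  |  3300 × 0.19 = 627 — total 1630
Band 2: 7400 × 0.951 = 7037
Band 3: 2900 × 0.943 = 2735
Band 4: 3300 × 0.96 = 3168
Band 5: 12100 × 0.929 = 11241
Population now: 0–14=1630, 15–29=7037, 30–44=2735, 45–59=3168, 60–74=11241
After projecting period 2:
Births: 7037 × 0.346 = 2435  |  2735 × 0.19 = 520 — total 2955
Band 2: 1630 × 0.951 = 1550
Band 3: 7037 × 0.943 = 6636
Band 4: 2735 × 0.96 = 2626
Band 5: 3168 × 0.929 = 2943
Population now: 0–14=2955, 15–29=1550, 30–44=6636, 45–59=2626, 60–74=2943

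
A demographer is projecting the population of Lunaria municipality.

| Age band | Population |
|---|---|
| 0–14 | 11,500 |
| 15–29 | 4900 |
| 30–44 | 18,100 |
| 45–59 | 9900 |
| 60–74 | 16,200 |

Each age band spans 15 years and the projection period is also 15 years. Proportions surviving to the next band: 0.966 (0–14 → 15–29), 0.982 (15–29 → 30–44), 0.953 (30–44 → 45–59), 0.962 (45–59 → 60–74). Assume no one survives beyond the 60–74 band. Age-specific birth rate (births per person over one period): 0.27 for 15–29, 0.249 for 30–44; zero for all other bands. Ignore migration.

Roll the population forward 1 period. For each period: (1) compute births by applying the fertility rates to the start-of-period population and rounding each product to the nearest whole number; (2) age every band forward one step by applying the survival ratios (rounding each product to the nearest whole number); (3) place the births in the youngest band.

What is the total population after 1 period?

48524

After projecting period 1:
Births: 4900 × 0.27 = 1323, 18100 × 0.249 = 4507 → 5830
15–29: 11500 × 0.966 = 11109
30–44: 4900 × 0.982 = 4812
45–59: 18100 × 0.953 = 17249
60–74: 9900 × 0.962 = 9524
→ [5830, 11109, 4812, 17249, 9524]
Total after period 1: 5830 + 11109 + 4812 + 17249 + 9524 = 48524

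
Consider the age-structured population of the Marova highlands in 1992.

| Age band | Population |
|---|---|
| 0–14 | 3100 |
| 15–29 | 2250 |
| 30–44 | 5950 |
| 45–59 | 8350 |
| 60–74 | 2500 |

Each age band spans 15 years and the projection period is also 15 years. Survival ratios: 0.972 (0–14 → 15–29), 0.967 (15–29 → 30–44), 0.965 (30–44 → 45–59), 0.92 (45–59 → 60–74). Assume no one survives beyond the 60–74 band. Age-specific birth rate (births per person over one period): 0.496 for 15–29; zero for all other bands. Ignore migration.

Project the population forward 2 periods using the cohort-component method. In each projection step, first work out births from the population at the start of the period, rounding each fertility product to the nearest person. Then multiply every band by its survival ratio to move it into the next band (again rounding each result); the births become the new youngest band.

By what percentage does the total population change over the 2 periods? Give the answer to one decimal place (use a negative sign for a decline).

After projecting period 1:
Births: 2250 × 0.496 = 1116
15–29: 3100 × 0.972 = 3013
30–44: 2250 × 0.967 = 2176
45–59: 5950 × 0.965 = 5742
60–74: 8350 × 0.92 = 7682
→ [1116, 3013, 2176, 5742, 7682]
After projecting period 2:
Births: 3013 × 0.496 = 1494
15–29: 1116 × 0.972 = 1085
30–44: 3013 × 0.967 = 2914
45–59: 2176 × 0.965 = 2100
60–74: 5742 × 0.92 = 5283
→ [1494, 1085, 2914, 2100, 5283]
Total: 22150 → 12876; change = -9274; percentage change = -41.9%

-41.9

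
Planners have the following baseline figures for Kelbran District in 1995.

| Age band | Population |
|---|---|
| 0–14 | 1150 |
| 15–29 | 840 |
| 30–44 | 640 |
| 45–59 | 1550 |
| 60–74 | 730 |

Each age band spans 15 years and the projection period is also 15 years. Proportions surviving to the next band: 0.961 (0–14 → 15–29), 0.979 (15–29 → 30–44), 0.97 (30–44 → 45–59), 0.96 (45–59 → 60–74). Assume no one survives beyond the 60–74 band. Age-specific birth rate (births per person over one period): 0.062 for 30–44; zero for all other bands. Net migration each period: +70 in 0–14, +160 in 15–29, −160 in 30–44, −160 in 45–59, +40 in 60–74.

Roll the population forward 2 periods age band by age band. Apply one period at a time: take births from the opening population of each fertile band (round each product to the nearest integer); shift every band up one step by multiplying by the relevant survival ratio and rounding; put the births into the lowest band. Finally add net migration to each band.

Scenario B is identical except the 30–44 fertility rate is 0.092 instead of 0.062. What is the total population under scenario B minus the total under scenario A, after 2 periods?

38

— Period 1 —
Births: 640 × 0.062 = 40
15–29: 1150 × 0.961 = 1105
30–44: 840 × 0.979 = 822
45–59: 640 × 0.97 = 621
60–74: 1550 × 0.96 = 1488
Net migration: 0–14 + 70 → 110; 15–29 + 160 → 1265; 30–44 − 160 → 662; 45–59 − 160 → 461; 60–74 + 40 → 1528
Population now: 0–14=110, 15–29=1265, 30–44=662, 45–59=461, 60–74=1528
— Period 2 —
Births: 662 × 0.062 = 41
15–29: 110 × 0.961 = 106
30–44: 1265 × 0.979 = 1238
45–59: 662 × 0.97 = 642
60–74: 461 × 0.96 = 443
Net migration: 0–14 + 70 → 111; 15–29 + 160 → 266; 30–44 − 160 → 1078; 45–59 − 160 → 482; 60–74 + 40 → 483
Population now: 0–14=111, 15–29=266, 30–44=1078, 45–59=482, 60–74=483
Scenario A total after 2 periods: 2420
Scenario B projection —
— Period 1 —
Births: 640 × 0.092 = 59
15–29: 1150 × 0.961 = 1105
30–44: 840 × 0.979 = 822
45–59: 640 × 0.97 = 621
60–74: 1550 × 0.96 = 1488
Net migration: 0–14 + 70 → 129; 15–29 + 160 → 1265; 30–44 − 160 → 662; 45–59 − 160 → 461; 60–74 + 40 → 1528
Population now: 0–14=129, 15–29=1265, 30–44=662, 45–59=461, 60–74=1528
— Period 2 —
Births: 662 × 0.092 = 61
15–29: 129 × 0.961 = 124
30–44: 1265 × 0.979 = 1238
45–59: 662 × 0.97 = 642
60–74: 461 × 0.96 = 443
Net migration: 0–14 + 70 → 131; 15–29 + 160 → 284; 30–44 − 160 → 1078; 45–59 − 160 → 482; 60–74 + 40 → 483
Population now: 0–14=131, 15–29=284, 30–44=1078, 45–59=482, 60–74=483
Scenario B total after 2 periods: 2458
Difference B − A = 2458 − 2420 = 38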